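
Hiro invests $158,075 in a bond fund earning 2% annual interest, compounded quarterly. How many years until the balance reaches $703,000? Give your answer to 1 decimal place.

We need (1 + 0.005)^(4t) = 4.4473, so 4t = ln 4.4473 / ln 1.005 ≈ 299.2030.
t ≈ 299.2030/4 = 74.8007 years.

74.8 years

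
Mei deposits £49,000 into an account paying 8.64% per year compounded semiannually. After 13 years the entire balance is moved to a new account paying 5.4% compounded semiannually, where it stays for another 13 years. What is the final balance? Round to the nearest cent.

£294,160.70

Phase 1: 49,000·(1 + 0.0432)^26 ≈ 147,147.5780.
Phase 2: 147,147.5780·(1 + 0.027)^26 ≈ 294,160.7009.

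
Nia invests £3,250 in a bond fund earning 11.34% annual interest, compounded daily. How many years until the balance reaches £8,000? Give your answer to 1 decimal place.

7.9 years

We need (1 + 0.000310685)^(365t) = 2.4615, so 365t = ln 2.4615 / ln 1.000311 ≈ 2899.8074.
t ≈ 2899.8074/365 = 7.9447 years.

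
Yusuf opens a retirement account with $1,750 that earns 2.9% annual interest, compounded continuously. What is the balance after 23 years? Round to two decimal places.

A = P·e^(rt) = 1,750·e^(0.029·23) = 1,750·e^0.667.
e^0.667 ≈ 1.948383394, so A ≈ 3,409.6709.

$3,409.67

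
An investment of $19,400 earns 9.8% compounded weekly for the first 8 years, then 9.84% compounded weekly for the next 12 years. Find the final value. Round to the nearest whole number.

$138,133

After 8 years at 9.8%: 19,400 × 2.18860019184 ≈ 42,458.8437.
Then 12 years at 9.84%: 42,458.8437 × 3.25334659785 ≈ 138,133.3348.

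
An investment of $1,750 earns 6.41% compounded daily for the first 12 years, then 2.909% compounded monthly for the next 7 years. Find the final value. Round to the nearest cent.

After 12 years at 6.41%: 1,750 × 2.157893395 ≈ 3,776.3134.
Then 7 years at 2.909%: 3,776.3134 × 1.225542474 ≈ 4,628.0325.

$4,628.03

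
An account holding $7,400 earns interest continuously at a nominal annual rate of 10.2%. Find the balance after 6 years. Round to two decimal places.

A = P·e^(rt) = 7,400·e^(0.102·6) = 7,400·e^0.612.
e^0.612 ≈ 1.8441159449, so A ≈ 13,646.4580.

$13,646.46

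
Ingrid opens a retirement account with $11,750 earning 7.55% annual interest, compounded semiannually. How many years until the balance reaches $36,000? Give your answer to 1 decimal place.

15.1 years

(1 + 0.03775)^(2t) = 36,000/11,750 = 3.0638.
2t·ln(1 + 0.03775) = ln(3.0638); 2t = 1.1197/0.0370549 ≈ 30.2164.
t ≈ 15.1082 years.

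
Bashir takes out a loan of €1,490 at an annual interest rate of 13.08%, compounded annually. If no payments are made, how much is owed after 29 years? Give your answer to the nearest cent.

Annual rate = 13.08% = 0.1308; years = 29.
A = 1,490·(1 + 0.1308)^29 ≈ 1,490·35.333624935 ≈ 52,647.1012.

€52,647.10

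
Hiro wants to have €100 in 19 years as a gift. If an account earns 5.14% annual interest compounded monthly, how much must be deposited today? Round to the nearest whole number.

Growth factor = (1 + 0.0514/12)^228 ≈ 2.6498801.
P = 100/2.6498801 ≈ 37.7376.

€38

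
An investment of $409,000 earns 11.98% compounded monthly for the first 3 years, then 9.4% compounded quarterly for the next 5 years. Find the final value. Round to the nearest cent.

$930,661.41

After 3 years at 11.98%: 409,000 × 1.42991906734 ≈ 584,836.8985.
Then 5 years at 9.4%: 584,836.8985 × 1.59131787064 ≈ 930,661.4081.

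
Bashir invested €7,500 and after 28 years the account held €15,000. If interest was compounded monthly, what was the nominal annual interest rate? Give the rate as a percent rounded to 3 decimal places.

2.478%

The 336-period growth factor is 15,000/7,500 = 2.
r/12 = 2^(1/336) − 1 ≈ 0.00206507, so r ≈ 12·0.00206507 = 2.47808%.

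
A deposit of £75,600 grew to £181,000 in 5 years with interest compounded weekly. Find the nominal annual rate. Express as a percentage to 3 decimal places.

The 260-period growth factor is 181,000/75,600 = 2.39418.
r/52 = 2.39418^(1/260) − 1 ≈ 0.00336349, so r ≈ 52·0.00336349 = 17.49016%.

17.490%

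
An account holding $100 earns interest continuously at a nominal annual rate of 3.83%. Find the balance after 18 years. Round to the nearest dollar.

A = P·e^(rt) = 100·e^(0.0383·18) = 100·e^0.6894.
e^0.6894 ≈ 1.99251966, so A ≈ 199.2520.

$199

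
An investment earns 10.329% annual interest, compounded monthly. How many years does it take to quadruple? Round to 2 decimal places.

(1 + 0.0086075)^(12t) = 4.
12t = ln 4 / ln(1 + 0.0086075) ≈ 1.3863/0.00857067 ≈ 161.7487.
t ≈ 13.4791.

13.48 years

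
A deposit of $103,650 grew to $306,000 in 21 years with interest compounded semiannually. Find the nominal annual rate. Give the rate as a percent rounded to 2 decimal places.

5.22%

(1 + r/2)^42 = 306,000/103,650 = 2.95224.
1 + r/2 = 2.95224^(1/42) ≈ 1.02611, so r/2 ≈ 0.0261104.
r ≈ 2·0.0261104 = 5.22208%.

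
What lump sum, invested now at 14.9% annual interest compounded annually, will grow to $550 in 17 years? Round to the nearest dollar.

Annual rate = 14.9% = 0.149; 17 periods.
P = 550/(1 + 0.149)^17 ≈ 550/10.6032863 ≈ 51.8707.

$52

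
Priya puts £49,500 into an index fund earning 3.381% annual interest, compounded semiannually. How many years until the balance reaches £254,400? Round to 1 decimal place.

48.8 years

We need (1 + 0.016905)^(2t) = 5.1394, so 2t = ln 5.1394 / ln 1.016905 ≈ 97.6476.
t ≈ 97.6476/2 = 48.8238 years.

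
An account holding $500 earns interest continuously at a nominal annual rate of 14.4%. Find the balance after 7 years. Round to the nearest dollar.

A = P·e^(rt) = 500·e^(0.144·7) = 500·e^1.008.
e^1.008 ≈ 2.740115301, so A ≈ 1,370.0577.

$1,370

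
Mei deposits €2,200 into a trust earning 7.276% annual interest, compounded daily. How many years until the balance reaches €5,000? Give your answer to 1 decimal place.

11.3 years

(1 + 0.000199342)^(365t) = 5,000/2,200 = 2.2727.
365t·ln(1 + 0.000199342) = ln(2.2727); 365t = 0.82098/0.000199323 ≈ 4118.8533.
t ≈ 11.2845 years.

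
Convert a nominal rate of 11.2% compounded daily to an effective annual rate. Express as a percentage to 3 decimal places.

EAR = (1 + 11.2%/365)^365 − 1 = (1 + 0.000306849)^365 − 1.
(1 + 0.000306849)^365 ≈ 1.118494, so EAR ≈ 11.84936%.

11.849%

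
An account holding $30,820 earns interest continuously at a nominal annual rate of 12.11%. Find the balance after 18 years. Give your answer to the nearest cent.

A = P·e^(rt) = 30,820·e^(0.1211·18) = 30,820·e^2.1798.
e^2.1798 ≈ 8.84453717438, so A ≈ 272,588.6357.

$272,588.64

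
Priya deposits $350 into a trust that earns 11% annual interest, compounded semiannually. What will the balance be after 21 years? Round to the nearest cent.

$3,316.43

Growth factor = (1 + 0.055)^42 ≈ 9.475525498.
A ≈ 350 × 9.475525498 ≈ 3,316.4339.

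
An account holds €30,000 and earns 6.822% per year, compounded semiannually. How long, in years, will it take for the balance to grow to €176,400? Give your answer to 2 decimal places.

We need (1 + 0.03411)^(2t) = 5.88, so 2t = ln 5.88 / ln 1.03411 ≈ 52.8174.
t ≈ 52.8174/2 = 26.4087 years.

26.41 years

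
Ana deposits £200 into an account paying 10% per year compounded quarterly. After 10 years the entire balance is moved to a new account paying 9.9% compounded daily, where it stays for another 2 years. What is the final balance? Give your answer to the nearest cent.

£654.58

Phase 1: 200·(1 + 0.025)^40 ≈ 537.0128.
Phase 2: 537.0128·(1 + 0.099/365)^730 ≈ 654.5808.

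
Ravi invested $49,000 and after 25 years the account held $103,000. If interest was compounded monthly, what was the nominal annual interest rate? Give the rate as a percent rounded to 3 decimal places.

The 300-period growth factor is 103,000/49,000 = 2.10204.
r/12 = 2.10204^(1/300) − 1 ≈ 0.00247943, so r ≈ 12·0.00247943 = 2.97532%.

2.975%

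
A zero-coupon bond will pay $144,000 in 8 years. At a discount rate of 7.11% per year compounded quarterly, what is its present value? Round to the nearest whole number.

$81,942

Periodic rate = 7.11%/4 = 0.017775; 32 periods.
P = 144,000/(1 + 0.017775)^32 ≈ 144,000/1.75734457731 ≈ 81,941.8126.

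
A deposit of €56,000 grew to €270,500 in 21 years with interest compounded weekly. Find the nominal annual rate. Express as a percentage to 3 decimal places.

7.505%

(1 + r/52)^1092 = 270,500/56,000 = 4.83036.
1 + r/52 = 4.83036^(1/1092) ≈ 1.001443, so r/52 ≈ 0.00144328.
r ≈ 52·0.00144328 = 7.50503%.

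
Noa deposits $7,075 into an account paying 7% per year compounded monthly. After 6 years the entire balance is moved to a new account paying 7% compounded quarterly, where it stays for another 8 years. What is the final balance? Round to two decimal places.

After 6 years at 7%: 7,075 × 1.5201055043 ≈ 10,754.7464.
Then 8 years at 7%: 10,754.7464 × 1.7422134922 ≈ 18,737.0644.

$18,737.06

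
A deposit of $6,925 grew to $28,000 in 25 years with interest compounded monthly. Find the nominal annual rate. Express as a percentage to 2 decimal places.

(1 + r/12)^300 = 28,000/6,925 = 4.04332.
1 + r/12 = 4.04332^(1/300) ≈ 1.004668, so r/12 ≈ 0.00466775.
r ≈ 12·0.00466775 = 5.60130%.

5.60%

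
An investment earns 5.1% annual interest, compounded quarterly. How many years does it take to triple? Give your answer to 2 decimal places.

(1 + 0.01275)^(4t) = 3.
4t = ln 3 / ln(1 + 0.01275) ≈ 1.0986/0.0126694 ≈ 86.7138.
t ≈ 21.6785.

21.68 years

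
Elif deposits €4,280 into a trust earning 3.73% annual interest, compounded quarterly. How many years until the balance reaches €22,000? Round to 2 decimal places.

44.09 years

We need (1 + 0.009325)^(4t) = 5.1402, so 4t = ln 5.1402 / ln 1.009325 ≈ 176.3765.
t ≈ 176.3765/4 = 44.0941 years.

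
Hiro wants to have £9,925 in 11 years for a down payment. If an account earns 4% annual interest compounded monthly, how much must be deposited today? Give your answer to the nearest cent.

£6,396.74

Periodic rate = 4%/12 = 0.00333333; 132 periods.
P = 9,925/(1 + 0.04/12)^132 ≈ 9,925/1.551571506 ≈ 6,396.7403.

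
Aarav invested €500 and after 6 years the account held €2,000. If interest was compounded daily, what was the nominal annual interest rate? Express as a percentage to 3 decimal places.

The 2190-period growth factor is 2,000/500 = 4.
r/365 = 4^(1/2190) − 1 ≈ 0.000633212, so r ≈ 365·0.000633212 = 23.11222%.

23.112%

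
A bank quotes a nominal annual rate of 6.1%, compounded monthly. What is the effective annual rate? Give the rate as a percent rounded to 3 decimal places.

6.273%

One year is 12 periods at 0.00508333 each: (1 + 0.00508333)^12 ≈ 1.062735.
EAR = 1.062735 − 1 ≈ 6.27347%.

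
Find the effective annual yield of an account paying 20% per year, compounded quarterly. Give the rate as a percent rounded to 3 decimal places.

21.551%

EAR = (1 + 20%/4)^4 − 1 = (1 + 0.05)^4 − 1.
(1 + 0.05)^4 ≈ 1.215506, so EAR ≈ 21.55063%.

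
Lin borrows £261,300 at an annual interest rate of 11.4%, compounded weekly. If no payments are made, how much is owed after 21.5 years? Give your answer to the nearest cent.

£3,022,943.85

Growth factor = (1 + 0.114/52)^1118 ≈ 11.56886279371.
A ≈ 261,300 × 11.56886279371 ≈ 3,022,943.8480.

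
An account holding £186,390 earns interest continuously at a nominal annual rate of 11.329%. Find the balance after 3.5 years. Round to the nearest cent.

£277,093.85

A = P·e^(rt) = 186,390·e^(0.11329·3.5) = 186,390·e^0.396515.
e^0.396515 ≈ 1.48663473733, so A ≈ 277,093.8487.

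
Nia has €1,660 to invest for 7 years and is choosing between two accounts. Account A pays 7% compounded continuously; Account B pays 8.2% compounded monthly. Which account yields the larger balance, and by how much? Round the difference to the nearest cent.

Account A growth factor: e^(0.07·7) = e^0.49 ≈ 1.63231622; balance ≈ 2,709.6449.
Account B growth factor: (1 + 0.082/12)^84 ≈ 1.771891681; balance ≈ 2,941.3402.
Account B is larger by 231.6953.

Account B, by €231.70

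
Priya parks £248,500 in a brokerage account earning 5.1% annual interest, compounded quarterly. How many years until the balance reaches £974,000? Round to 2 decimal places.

(1 + 0.01275)^(4t) = 974,000/248,500 = 3.9195.
4t·ln(1 + 0.01275) = ln(3.9195); 4t = 1.366/0.0126694 ≈ 107.8163.
t ≈ 26.9541 years.

26.95 years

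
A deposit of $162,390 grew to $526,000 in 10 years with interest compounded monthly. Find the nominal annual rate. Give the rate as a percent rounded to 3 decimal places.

The 120-period growth factor is 526,000/162,390 = 3.23912.
r/12 = 3.23912^(1/120) − 1 ≈ 0.00984229, so r ≈ 12·0.00984229 = 11.81075%.

11.811%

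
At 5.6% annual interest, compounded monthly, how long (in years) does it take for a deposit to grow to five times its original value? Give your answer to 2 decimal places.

(1 + 0.00466667)^(12t) = 5.
12t = ln 5 / ln(1 + 0.00466667) ≈ 1.6094/0.00465581 ≈ 345.6836.
t ≈ 28.8070.

28.81 years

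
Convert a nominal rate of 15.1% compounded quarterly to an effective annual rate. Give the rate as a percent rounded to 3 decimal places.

EAR = (1 + 15.1%/4)^4 − 1 = (1 + 0.03775)^4 − 1.
(1 + 0.03775)^4 ≈ 1.159768, so EAR ≈ 15.97676%.

15.977%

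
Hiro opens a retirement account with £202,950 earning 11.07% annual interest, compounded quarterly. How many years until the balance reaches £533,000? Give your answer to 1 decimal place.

(1 + 0.027675)^(4t) = 533,000/202,950 = 2.6263.
4t·ln(1 + 0.027675) = ln(2.6263); 4t = 0.96556/0.027299 ≈ 35.3699.
t ≈ 8.8425 years.

8.8 years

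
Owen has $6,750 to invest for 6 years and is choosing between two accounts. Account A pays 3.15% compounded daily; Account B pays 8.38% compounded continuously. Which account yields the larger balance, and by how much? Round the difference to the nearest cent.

Account B, by $3,005.86

Account A growth factor: (1 + 0.0315/365)^2190 ≈ 1.208031101; balance ≈ 8,154.2099.
Account B growth factor: e^(0.0838·6) = e^0.5028 ≈ 1.6533441593; balance ≈ 11,160.0731.
Account B is larger by 3,005.8631.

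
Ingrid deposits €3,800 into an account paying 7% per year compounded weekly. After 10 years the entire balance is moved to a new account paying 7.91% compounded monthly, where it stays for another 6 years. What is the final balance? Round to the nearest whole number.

€12,275

After 10 years at 7%: 3,800 × 2.0128049938 ≈ 7,648.6590.
Then 6 years at 7.91%: 7,648.6590 × 1.6048698091 ≈ 12,275.1019.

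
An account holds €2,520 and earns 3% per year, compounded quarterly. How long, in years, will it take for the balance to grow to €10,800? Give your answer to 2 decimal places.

(1 + 0.0075)^(4t) = 10,800/2,520 = 4.2857.
4t·ln(1 + 0.0075) = ln(4.2857); 4t = 1.4553/0.00747201 ≈ 194.7650.
t ≈ 48.6913 years.

48.69 years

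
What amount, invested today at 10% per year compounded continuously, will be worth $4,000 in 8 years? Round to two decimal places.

P = A·e^(−rt) = 4,000·e^(−0.8).
e^(−0.8) ≈ 0.4493289641, so P ≈ 1,797.3159.

$1,797.32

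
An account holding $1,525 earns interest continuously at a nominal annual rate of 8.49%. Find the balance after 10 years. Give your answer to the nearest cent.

$3,564.40

A = P·e^(rt) = 1,525·e^(0.0849·10) = 1,525·e^0.849.
e^0.849 ≈ 2.337308375, so A ≈ 3,564.3953.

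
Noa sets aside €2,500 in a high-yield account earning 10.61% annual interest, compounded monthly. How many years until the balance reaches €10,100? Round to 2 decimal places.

13.22 years

We need (1 + 0.00884167)^(12t) = 4.04, so 12t = ln 4.04 / ln 1.008842 ≈ 158.6136.
t ≈ 158.6136/12 = 13.2178 years.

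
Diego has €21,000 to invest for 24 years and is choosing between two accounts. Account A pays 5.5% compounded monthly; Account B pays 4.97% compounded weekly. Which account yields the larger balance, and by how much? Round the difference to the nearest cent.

A: (1 + 0.055/12)^288 ≈ 3.7321490158, so 21,000 × 3.7321490158 ≈ 78,375.1293.
B: (1 + 0.0497/52)^1248 ≈ 3.294420705, so 21,000 × 3.294420705 ≈ 69,182.8348.
Difference ≈ 9,192.2945 in favor of A.

Account A, by €9,192.29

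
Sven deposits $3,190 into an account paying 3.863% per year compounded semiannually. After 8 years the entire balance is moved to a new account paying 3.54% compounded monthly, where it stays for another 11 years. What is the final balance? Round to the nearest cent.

Phase 1: 3,190·(1 + 0.019315)^16 ≈ 4,332.3679.
Phase 2: 4,332.3679·(1 + 0.00295)^132 ≈ 6,391.3212.

$6,391.32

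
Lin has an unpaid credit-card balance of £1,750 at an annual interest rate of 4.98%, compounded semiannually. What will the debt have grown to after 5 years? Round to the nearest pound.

Periodic rate = 4.98%/2 = 0.0249; periods = 2·5 = 10.
A = 1,750·(1 + 0.0249)^10 ≈ 1,750·1.278836229 ≈ 2,237.9634.

£2,238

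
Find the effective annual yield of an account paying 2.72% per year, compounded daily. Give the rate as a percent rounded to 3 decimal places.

EAR = (1 + 2.72%/365)^365 − 1 = (1 + 0.0000745205)^365 − 1.
(1 + 0.0000745205)^365 ≈ 1.027572, so EAR ≈ 2.75723%.

2.757%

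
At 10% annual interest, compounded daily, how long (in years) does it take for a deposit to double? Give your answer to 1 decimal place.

6.9 years

(1 + 0.000273973)^(365t) = 2.
365t = ln 2 / ln(1 + 0.000273973) ≈ 0.69315/0.000273935 ≈ 2530.3338.
t ≈ 6.9324.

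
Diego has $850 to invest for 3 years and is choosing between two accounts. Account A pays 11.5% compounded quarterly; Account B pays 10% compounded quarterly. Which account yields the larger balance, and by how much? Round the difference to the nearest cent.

Account A, by $51.21

A: (1 + 0.02875)^12 ≈ 1.405135411, so 850 × 1.405135411 ≈ 1,194.3651.
B: (1 + 0.025)^12 ≈ 1.344888824, so 850 × 1.344888824 ≈ 1,143.1555.
Difference ≈ 51.2096 in favor of A.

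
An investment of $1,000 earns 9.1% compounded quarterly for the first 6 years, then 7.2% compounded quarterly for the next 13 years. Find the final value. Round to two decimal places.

After 6 years at 9.1%: 1,000 × 1.715804159 ≈ 1,715.8042.
Then 13 years at 7.2%: 1,715.8042 × 2.528625167 ≈ 4,338.6256.

$4,338.63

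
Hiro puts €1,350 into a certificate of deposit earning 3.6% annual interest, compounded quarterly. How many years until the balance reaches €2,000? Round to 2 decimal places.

We need (1 + 0.009)^(4t) = 1.4815, so 4t = ln 1.4815 / ln 1.009 ≈ 43.8676.
t ≈ 43.8676/4 = 10.9669 years.

10.97 years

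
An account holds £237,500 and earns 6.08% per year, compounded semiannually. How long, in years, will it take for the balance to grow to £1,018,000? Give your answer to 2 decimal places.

We need (1 + 0.0304)^(2t) = 4.2863, so 2t = ln 4.2863 / ln 1.0304 ≈ 48.6000.
t ≈ 48.6000/2 = 24.3000 years.

24.30 years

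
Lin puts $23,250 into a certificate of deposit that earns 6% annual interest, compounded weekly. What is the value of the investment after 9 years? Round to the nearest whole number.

$39,885

Growth factor = (1 + 0.06/52)^468 ≈ 1.7154727541.
A ≈ 23,250 × 1.7154727541 ≈ 39,884.7415.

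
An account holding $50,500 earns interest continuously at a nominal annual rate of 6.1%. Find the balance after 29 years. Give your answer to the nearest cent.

A = P·e^(rt) = 50,500·e^(0.061·29) = 50,500·e^1.769.
e^1.769 ≈ 5.86498544247, so A ≈ 296,181.7648.

$296,181.76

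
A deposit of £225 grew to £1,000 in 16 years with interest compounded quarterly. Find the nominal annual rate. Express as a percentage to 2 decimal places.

9.43%

(1 + r/4)^64 = 1,000/225 = 4.44444.
1 + r/4 = 4.44444^(1/64) ≈ 1.023581, so r/4 ≈ 0.0235808.
r ≈ 4·0.0235808 = 9.43234%.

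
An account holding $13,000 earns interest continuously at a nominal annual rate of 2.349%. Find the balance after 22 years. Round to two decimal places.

A = P·e^(rt) = 13,000·e^(0.02349·22) = 13,000·e^0.51678.
e^0.51678 ≈ 1.6766202313, so A ≈ 21,796.0630.

$21,796.06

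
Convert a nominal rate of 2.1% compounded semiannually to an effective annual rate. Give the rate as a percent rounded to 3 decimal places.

One year is 2 periods at 0.0105 each: (1 + 0.0105)^2 ≈ 1.02111.
EAR = 1.02111 − 1 ≈ 2.11102%.

2.111%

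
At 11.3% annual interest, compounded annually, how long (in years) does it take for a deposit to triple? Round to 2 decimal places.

10.26 years

(1 + 0.113)^t = 3.
t = ln 3 / ln(1 + 0.113) ≈ 1.0986/0.107059 ≈ 10.2617.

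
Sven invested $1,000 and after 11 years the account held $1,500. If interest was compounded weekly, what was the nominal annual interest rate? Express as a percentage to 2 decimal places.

The 572-period growth factor is 1,500/1,000 = 1.5.
r/52 = 1.5^(1/572) − 1 ≈ 0.000709106, so r ≈ 52·0.000709106 = 3.68735%.

3.69%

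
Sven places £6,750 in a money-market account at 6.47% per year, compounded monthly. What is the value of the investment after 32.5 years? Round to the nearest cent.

£54,962.12

Growth factor = (1 + 0.0647/12)^390 ≈ 8.1425355986.
A ≈ 6,750 × 8.1425355986 ≈ 54,962.1153.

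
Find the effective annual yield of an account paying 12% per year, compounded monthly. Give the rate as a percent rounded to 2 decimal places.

EAR = (1 + 12%/12)^12 − 1 = (1 + 0.01)^12 − 1.
(1 + 0.01)^12 ≈ 1.126825, so EAR ≈ 12.68250%.

12.68%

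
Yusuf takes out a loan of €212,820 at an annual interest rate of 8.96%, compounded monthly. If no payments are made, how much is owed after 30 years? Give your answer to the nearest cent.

Periodic rate = 8.96%/12 = 0.00746667; periods = 12·30 = 360.
A = 212,820·(1 + 0.0896/12)^360 ≈ 212,820·14.5561629578 ≈ 3,097,842.6007.

€3,097,842.60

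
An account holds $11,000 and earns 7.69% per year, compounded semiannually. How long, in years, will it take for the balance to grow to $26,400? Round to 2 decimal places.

11.60 years

We need (1 + 0.03845)^(2t) = 2.4, so 2t = ln 2.4 / ln 1.03845 ≈ 23.2040.
t ≈ 23.2040/2 = 11.6020 years.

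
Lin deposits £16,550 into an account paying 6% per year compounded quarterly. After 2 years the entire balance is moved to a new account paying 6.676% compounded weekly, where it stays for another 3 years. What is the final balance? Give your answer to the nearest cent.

£22,774.62

After 2 years at 6%: 16,550 × 1.1264925866 ≈ 18,643.4523.
Then 3 years at 6.676%: 18,643.4523 × 1.2215878704 ≈ 22,774.6152.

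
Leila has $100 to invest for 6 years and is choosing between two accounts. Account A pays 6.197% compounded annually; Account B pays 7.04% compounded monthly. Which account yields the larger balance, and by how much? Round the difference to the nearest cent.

Account B, by $8.93

Account A growth factor: (1 + 0.06197)^6 ≈ 1.43441061; balance ≈ 143.4411.
Account B growth factor: (1 + 0.0704/12)^72 ≈ 1.52373687; balance ≈ 152.3737.
Account B is larger by 8.9326.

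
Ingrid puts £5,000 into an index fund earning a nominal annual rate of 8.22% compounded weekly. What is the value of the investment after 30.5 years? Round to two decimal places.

£61,225.17

Periodic rate = 8.22%/52 = 0.00158077; periods = 52·30.5 = 1586.
A = 5,000·(1 + 0.0822/52)^1586 ≈ 5,000·12.245034557 ≈ 61,225.1728.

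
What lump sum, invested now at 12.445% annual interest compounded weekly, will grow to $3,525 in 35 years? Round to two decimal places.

$45.47

Growth factor = (1 + 0.12445/52)^1820 ≈ 77.52078237.
P = 3,525/77.52078237 ≈ 45.4717.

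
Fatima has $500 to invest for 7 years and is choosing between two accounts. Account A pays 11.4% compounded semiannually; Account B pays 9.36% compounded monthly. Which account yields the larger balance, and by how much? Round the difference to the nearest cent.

Account A, by $126.16

Account A growth factor: (1 + 0.057)^14 ≈ 2.172950446; balance ≈ 1,086.4752.
Account B growth factor: (1 + 0.0078)^84 ≈ 1.92063898; balance ≈ 960.3195.
Account A is larger by 126.1557.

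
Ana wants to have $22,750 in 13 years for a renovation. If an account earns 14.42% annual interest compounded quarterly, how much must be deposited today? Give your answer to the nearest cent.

Periodic rate = 14.42%/4 = 0.03605; 52 periods.
P = 22,750/(1 + 0.03605)^52 ≈ 22,750/6.3066275436 ≈ 3,607.3162.

$3,607.32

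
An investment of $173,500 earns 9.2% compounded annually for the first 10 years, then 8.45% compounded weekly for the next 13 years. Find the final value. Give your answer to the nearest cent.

$1,253,750.59

Phase 1: 173,500·(1 + 0.092)^10 ≈ 418,336.6004.
Phase 2: 418,336.6004·(1 + 0.001625)^676 ≈ 1,253,750.5865.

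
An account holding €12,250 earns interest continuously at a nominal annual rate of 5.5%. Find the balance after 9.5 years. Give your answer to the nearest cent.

A = P·e^(rt) = 12,250·e^(0.055·9.5) = 12,250·e^0.5225.
e^0.5225 ≈ 1.6862379795, so A ≈ 20,656.4152.

€20,656.42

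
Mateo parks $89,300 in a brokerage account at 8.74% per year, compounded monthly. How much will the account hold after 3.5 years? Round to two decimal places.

Growth factor = (1 + 0.0874/12)^42 ≈ 1.35634203215.
A ≈ 89,300 × 1.35634203215 ≈ 121,121.3435.

$121,121.34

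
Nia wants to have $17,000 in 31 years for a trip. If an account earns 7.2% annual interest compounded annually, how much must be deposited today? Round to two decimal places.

Growth factor = (1 + 0.072)^31 ≈ 8.6305474788.
P = 17,000/8.6305474788 ≈ 1,969.7476.

$1,969.75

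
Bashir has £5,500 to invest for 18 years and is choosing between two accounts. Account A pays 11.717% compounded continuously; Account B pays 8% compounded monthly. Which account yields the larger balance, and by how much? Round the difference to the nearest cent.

Account A, by £22,219.55

Account A growth factor: e^(0.11717·18) = e^2.10906 ≈ 8.2404915808; balance ≈ 45,322.7037.
Account B growth factor: (1 + 0.08/12)^216 ≈ 4.2005741874; balance ≈ 23,103.1580.
Account A is larger by 22,219.5457.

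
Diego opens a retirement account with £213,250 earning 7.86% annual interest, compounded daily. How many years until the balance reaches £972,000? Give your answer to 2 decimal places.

We need (1 + 0.000215342)^(365t) = 4.558, so 365t = ln 4.558 / ln 1.000215 ≈ 7044.8433.
t ≈ 7044.8433/365 = 19.3009 years.

19.30 years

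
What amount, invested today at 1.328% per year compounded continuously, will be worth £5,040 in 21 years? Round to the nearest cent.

P = A·e^(−rt) = 5,040·e^(−0.27888).
e^(−0.27888) ≈ 0.7566306935, so P ≈ 3,813.4187.

£3,813.42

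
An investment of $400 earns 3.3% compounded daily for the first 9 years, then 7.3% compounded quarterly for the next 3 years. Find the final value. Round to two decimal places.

$668.79

Phase 1: 400·(1 + 0.033/365)^3285 ≈ 538.3189.
Phase 2: 538.3189·(1 + 0.01825)^12 ≈ 668.7944.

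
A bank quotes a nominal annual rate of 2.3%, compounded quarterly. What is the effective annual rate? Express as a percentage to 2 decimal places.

One year is 4 periods at 0.00575 each: (1 + 0.00575)^4 ≈ 1.023199.
EAR = 1.023199 − 1 ≈ 2.31991%.

2.32%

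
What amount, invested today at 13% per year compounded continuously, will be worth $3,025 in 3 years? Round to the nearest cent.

P = A·e^(−rt) = 3,025·e^(−0.39).
e^(−0.39) ≈ 0.6770568745, so P ≈ 2,048.0970.

$2,048.10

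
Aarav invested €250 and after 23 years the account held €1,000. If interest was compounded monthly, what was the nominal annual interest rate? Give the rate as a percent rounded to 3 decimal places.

6.043%

(1 + r/12)^276 = 1,000/250 = 4.
1 + r/12 = 4^(1/276) ≈ 1.005035, so r/12 ≈ 0.00503544.
r ≈ 12·0.00503544 = 6.04253%.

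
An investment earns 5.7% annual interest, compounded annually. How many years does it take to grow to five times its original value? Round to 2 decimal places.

(1 + 0.057)^t = 5.
t = ln 5 / ln(1 + 0.057) ≈ 1.6094/0.0554347 ≈ 29.0330.

29.03 years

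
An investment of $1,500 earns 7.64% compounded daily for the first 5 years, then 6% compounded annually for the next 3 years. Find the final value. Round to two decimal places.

$2,617.53

After 5 years at 7.64%: 1,500 × 1.465153517 ≈ 2,197.7303.
Then 3 years at 6%: 2,197.7303 × 1.191016 ≈ 2,617.5319.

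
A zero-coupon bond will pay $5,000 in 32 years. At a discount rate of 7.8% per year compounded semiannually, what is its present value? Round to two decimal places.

$432.09

Growth factor = (1 + 0.039)^64 ≈ 11.57164345.
P = 5,000/11.57164345 ≈ 432.0907.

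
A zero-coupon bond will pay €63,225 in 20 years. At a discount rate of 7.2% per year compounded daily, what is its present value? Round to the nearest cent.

€14,981.88

Periodic rate = 7.2%/365 = 0.00019726; 7300 periods.
P = 63,225/(1 + 0.072/365)^7300 ≈ 63,225/4.2200964839 ≈ 14,981.8849.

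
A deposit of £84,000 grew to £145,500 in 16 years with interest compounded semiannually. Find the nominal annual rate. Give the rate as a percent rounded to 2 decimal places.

3.46%

The 32-period growth factor is 145,500/84,000 = 1.73214.
r/2 = 1.73214^(1/32) − 1 ≈ 0.0173157, so r ≈ 2·0.0173157 = 3.46314%.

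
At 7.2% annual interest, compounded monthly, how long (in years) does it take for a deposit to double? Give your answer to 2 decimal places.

(1 + 0.006)^(12t) = 2.
12t = ln 2 / ln(1 + 0.006) ≈ 0.69315/0.00598207 ≈ 115.8708.
t ≈ 9.6559.

9.66 years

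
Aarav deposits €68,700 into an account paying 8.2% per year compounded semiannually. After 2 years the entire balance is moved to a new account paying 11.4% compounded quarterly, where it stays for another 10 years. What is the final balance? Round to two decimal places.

€248,274.15

Phase 1: 68,700·(1 + 0.041)^4 ≈ 80,678.8418.
Phase 2: 80,678.8418·(1 + 0.0285)^40 ≈ 248,274.1458.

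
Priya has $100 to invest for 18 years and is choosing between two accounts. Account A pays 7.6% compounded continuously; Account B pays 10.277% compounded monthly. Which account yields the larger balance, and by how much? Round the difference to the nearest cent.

Account B, by $238.16

Account A growth factor: e^(0.076·18) = e^1.368 ≈ 3.92748786; balance ≈ 392.7488.
Account B growth factor: (1 + 0.10277/12)^216 ≈ 6.30904099; balance ≈ 630.9041.
Account B is larger by 238.1553.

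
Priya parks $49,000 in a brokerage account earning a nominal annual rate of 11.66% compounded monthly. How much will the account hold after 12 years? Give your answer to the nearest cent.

$197,209.42

Periodic rate = 11.66%/12 = 0.00971667; periods = 12·12 = 144.
A = 49,000·(1 + 0.1166/12)^144 ≈ 49,000·4.02468213902 ≈ 197,209.4248.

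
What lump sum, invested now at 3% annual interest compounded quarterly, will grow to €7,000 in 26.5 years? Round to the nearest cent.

€3,170.46

Periodic rate = 3%/4 = 0.0075; 106 periods.
P = 7,000/(1 + 0.0075)^106 ≈ 7,000/2.207881753 ≈ 3,170.4596.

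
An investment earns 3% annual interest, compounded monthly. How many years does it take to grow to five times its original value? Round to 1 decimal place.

53.7 years

(1 + 0.0025)^(12t) = 5.
12t = ln 5 / ln(1 + 0.0025) ≈ 1.6094/0.00249688 ≈ 644.5795.
t ≈ 53.7150.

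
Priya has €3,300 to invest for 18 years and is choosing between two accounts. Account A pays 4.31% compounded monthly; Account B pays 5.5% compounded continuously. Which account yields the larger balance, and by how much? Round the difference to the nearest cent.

Account A growth factor: (1 + 0.0431/12)^216 ≈ 2.169312115; balance ≈ 7,158.7300.
Account B growth factor: e^(0.055·18) = e^0.99 ≈ 2.691234472; balance ≈ 8,881.0738.
Account B is larger by 1,722.3438.

Account B, by €1,722.34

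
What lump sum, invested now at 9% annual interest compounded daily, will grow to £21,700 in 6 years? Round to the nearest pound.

Periodic rate = 9%/365 = 0.000246575; 2190 periods.
P = 21,700/(1 + 0.09/365)^2190 ≈ 21,700/1.715892641 ≈ 12,646.4789.

£12,646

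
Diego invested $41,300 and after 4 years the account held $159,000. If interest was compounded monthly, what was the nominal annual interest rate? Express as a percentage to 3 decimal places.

The 48-period growth factor is 159,000/41,300 = 3.84988.
r/12 = 3.84988^(1/48) − 1 ≈ 0.0284823, so r ≈ 12·0.0284823 = 34.17874%.

34.179%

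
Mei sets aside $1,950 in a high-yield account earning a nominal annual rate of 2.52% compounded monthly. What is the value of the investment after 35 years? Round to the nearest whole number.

$4,706

Periodic rate = 2.52%/12 = 0.0021; periods = 12·35 = 420.
A = 1,950·(1 + 0.0021)^420 ≈ 1,950·2.413493287 ≈ 4,706.3119.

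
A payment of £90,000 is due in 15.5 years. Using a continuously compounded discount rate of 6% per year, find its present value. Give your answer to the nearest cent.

£35,509.83

P = A·e^(−rt) = 90,000·e^(−0.93).
e^(−0.93) ≈ 0.39455371037, so P ≈ 35,509.8339.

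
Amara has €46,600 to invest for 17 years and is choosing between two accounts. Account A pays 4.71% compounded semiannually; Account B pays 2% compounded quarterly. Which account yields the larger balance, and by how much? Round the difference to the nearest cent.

A: (1 + 0.02355)^34 ≈ 2.20652132598, so 46,600 × 2.20652132598 ≈ 102,823.8938.
B: (1 + 0.005)^68 ≈ 1.403757855, so 46,600 × 1.403757855 ≈ 65,415.1160.
Difference ≈ 37,408.7777 in favor of A.

Account A, by €37,408.78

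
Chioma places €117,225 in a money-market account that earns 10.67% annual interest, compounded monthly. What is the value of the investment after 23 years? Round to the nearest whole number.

€1,349,310

Growth factor = (1 + 0.1067/12)^276 ≈ 11.5104316856.
A ≈ 117,225 × 11.5104316856 ≈ 1,349,310.3543.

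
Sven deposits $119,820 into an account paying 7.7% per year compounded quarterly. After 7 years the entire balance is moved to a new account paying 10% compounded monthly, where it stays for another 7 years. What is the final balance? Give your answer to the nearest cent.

Phase 1: 119,820·(1 + 0.01925)^28 ≈ 204,356.9813.
Phase 2: 204,356.9813·(1 + 0.1/12)^84 ≈ 410,332.5010.

$410,332.50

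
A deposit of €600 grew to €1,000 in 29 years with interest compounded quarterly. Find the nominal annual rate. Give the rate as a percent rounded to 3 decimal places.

The 116-period growth factor is 1,000/600 = 1.66667.
r/4 = 1.66667^(1/116) − 1 ≈ 0.00441338, so r ≈ 4·0.00441338 = 1.76535%.

1.765%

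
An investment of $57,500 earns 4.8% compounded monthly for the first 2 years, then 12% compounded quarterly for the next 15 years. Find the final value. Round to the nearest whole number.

Phase 1: 57,500·(1 + 0.004)^24 ≈ 63,281.5273.
Phase 2: 63,281.5273·(1 + 0.03)^60 ≈ 372,829.6425.

$372,830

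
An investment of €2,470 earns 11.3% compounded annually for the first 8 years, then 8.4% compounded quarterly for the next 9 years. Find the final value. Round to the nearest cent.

€12,290.94

After 8 years at 11.3%: 2,470 × 2.3548395143 ≈ 5,816.4536.
Then 9 years at 8.4%: 5,816.4536 × 2.11313243 ≈ 12,290.9367.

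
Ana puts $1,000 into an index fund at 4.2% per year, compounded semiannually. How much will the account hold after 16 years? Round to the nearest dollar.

Growth factor = (1 + 0.021)^32 ≈ 1.944570741.
A ≈ 1,000 × 1.944570741 ≈ 1,944.5707.

$1,945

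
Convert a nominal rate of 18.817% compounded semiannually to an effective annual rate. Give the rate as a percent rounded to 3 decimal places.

19.702%

One year is 2 periods at 0.094085 each: (1 + 0.094085)^2 ≈ 1.197022.
EAR = 1.197022 − 1 ≈ 19.70220%.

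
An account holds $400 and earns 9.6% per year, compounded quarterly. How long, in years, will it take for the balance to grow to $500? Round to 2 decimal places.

2.35 years

(1 + 0.024)^(4t) = 500/400 = 1.25.
4t·ln(1 + 0.024) = ln(1.25); 4t = 0.22314/0.0237165 ≈ 9.4088.
t ≈ 2.3522 years.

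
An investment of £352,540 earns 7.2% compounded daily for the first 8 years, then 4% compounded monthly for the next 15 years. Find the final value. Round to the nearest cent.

£1,141,512.60

Phase 1: 352,540·(1 + 0.072/365)^2920 ≈ 627,100.7964.
Phase 2: 627,100.7964·(1 + 0.04/12)^180 ≈ 1,141,512.6002.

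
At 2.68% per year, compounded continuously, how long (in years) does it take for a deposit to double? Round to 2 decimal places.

e^(0.0268t) = 2, so 0.0268t = ln 2 ≈ 0.69315.
t ≈ 0.69315/0.0268 ≈ 25.8637.

25.86 years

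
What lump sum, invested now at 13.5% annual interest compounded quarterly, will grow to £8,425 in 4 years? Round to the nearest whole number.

£4,954

Growth factor = (1 + 0.03375)^16 ≈ 1.700780865.
P = 8,425/1.700780865 ≈ 4,953.6070.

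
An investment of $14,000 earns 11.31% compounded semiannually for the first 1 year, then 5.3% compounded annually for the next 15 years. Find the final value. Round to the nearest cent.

Phase 1: 14,000·(1 + 0.05655)^2 ≈ 15,628.1706.
Phase 2: 15,628.1706·(1 + 0.053)^15 ≈ 33,910.4624.

$33,910.46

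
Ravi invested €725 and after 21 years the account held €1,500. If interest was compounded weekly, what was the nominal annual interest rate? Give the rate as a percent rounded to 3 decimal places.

The 1092-period growth factor is 1,500/725 = 2.06897.
r/52 = 2.06897^(1/1092) − 1 ≈ 0.000666017, so r ≈ 52·0.000666017 = 3.46329%.

3.463%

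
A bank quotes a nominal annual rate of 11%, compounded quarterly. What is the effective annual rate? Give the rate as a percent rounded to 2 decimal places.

11.46%

One year is 4 periods at 0.0275 each: (1 + 0.0275)^4 ≈ 1.114621.
EAR = 1.114621 − 1 ≈ 11.46213%.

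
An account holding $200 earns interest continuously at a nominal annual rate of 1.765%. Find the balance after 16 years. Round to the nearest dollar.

A = P·e^(rt) = 200·e^(0.01765·16) = 200·e^0.2824.
e^0.2824 ≈ 1.32630914, so A ≈ 265.2618.

$265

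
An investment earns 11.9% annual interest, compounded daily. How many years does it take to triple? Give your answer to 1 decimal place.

(1 + 0.000326027)^(365t) = 3.
365t = ln 3 / ln(1 + 0.000326027) ≈ 1.0986/0.000325974 ≈ 3370.2424.
t ≈ 9.2335.

9.2 years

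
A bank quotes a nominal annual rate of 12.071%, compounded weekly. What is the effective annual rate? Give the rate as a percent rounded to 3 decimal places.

12.814%

One year is 52 periods at 0.00232135 each: (1 + 0.00232135)^52 ≈ 1.12814.
EAR = 1.12814 − 1 ≈ 12.81398%.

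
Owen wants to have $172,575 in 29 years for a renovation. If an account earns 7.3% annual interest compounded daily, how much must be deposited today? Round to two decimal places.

$20,781.09

Periodic rate = 7.3%/365 = 0.0002; 10585 periods.
P = 172,575/(1 + 0.0002)^10585 ≈ 172,575/8.30442352974 ≈ 20,781.0933.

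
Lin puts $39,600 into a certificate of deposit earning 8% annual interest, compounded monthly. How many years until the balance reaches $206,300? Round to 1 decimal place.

We need (1 + 0.00666667)^(12t) = 5.2096, so 12t = ln 5.2096 / ln 1.006667 ≈ 248.3997.
t ≈ 248.3997/12 = 20.7000 years.

20.7 years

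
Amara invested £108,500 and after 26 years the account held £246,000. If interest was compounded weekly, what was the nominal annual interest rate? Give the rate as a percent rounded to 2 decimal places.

(1 + r/52)^1352 = 246,000/108,500 = 2.26728.
1 + r/52 = 2.26728^(1/1352) ≈ 1.000606, so r/52 ≈ 0.000605643.
r ≈ 52·0.000605643 = 3.14934%.

3.15%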